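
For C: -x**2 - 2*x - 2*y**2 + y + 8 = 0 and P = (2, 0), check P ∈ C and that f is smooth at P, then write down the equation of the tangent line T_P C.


Tangent line at P: -6*x + y + 12 = 0.

Step 1: f(2, 0) = 0, so P lies on C.
Step 2: partial derivatives
  f_x(x, y) = -2*x - 2, f_y(x, y) = 1 - 4*y.
  f_x(P) = -6, f_y(P) = 1 (gradient nonzero, so P is smooth).
Step 3: tangent line at P: -6·(x − 2) + 1·(y − 0) = 0.
Expanding: -6*x + y + 12 = 0.


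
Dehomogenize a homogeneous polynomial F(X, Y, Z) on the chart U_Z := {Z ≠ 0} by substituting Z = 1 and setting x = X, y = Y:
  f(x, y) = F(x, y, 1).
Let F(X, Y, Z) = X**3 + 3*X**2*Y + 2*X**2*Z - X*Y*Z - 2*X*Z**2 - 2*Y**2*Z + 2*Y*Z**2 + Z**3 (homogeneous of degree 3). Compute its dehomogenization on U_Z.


f(x, y) = x**3 + 3*x**2*y + 2*x**2 - x*y - 2*x - 2*y**2 + 2*y + 1

On U_Z we set Z = 1. Each monomial c·X^i·Y^j·Z^k in F becomes c·x^i·y^j·1^k = c·x^i·y^j.
Substituting Z = 1: F(X, Y, 1) = x**3 + 3*x**2*y + 2*x**2 - x*y - 2*x - 2*y**2 + 2*y + 1.
Note: deg(f) ≤ deg(F) = 3; strict inequality happens when F is divisible by Z (lost terms).


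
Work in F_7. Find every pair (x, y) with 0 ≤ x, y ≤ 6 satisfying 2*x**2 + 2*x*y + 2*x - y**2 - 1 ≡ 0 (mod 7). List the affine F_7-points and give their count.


Affine F_7-points: {(1, 3), (1, 6), (2, 1), (2, 3), (3, 1), (3, 5), (5, 5), (6, 6)}; count = 8.

For each of the 49 pairs (x, y) ∈ F_7², evaluate f(x, y) mod 7. Record the zeros.
  x = 0: [0↦6, 1↦5, 2↦2, 3↦4, 4↦4, 5↦2, 6↦5]  zeros at y ∈ ∅
  x = 1: [0↦3, 1↦4, 2↦3, 3↦0, 4↦2, 5↦2, 6↦0]  zeros at y ∈ {3, 6}
  x = 2: [0↦4, 1↦0, 2↦1, 3↦0, 4↦4, 5↦6, 6↦6]  zeros at y ∈ {1, 3}
  x = 3: [0↦2, 1↦0, 2↦3, 3↦4, 4↦3, 5↦0, 6↦2]  zeros at y ∈ {1, 5}
  x = 4: [0↦4, 1↦4, 2↦2, 3↦5, 4↦6, 5↦5, 6↦2]  zeros at y ∈ ∅
  x = 5: [0↦3, 1↦5, 2↦5, 3↦3, 4↦6, 5↦0, 6↦6]  zeros at y ∈ {5}
  x = 6: [0↦6, 1↦3, 2↦5, 3↦5, 4↦3, 5↦6, 6↦0]  zeros at y ∈ {6}
Collecting zeros: affine points = {(1, 3), (1, 6), (2, 1), (2, 3), (3, 1), (3, 5), (5, 5), (6, 6)}.
Total count |C(F_7)_aff| = 8.


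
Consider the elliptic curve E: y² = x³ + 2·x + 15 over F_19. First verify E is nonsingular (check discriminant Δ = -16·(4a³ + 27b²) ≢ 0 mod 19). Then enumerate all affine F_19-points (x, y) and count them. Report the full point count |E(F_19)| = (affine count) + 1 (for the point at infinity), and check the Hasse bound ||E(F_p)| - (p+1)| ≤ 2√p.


Affine points = {(4, 7), (4, 12), (5, 6), (5, 13), (7, 7), (7, 12), (8, 7), (8, 12), (10, 3), (10, 16), (11, 0), (12, 0), (15, 0), (16, 1), (16, 18)}; affine count = 15; |E(F_19)| = 16.

Discriminant check: Δ ∝ 4a³ + 27b² = 4·2³ + 27·15² = 4·8 + 27·225 ≡ 8 (mod 19). Nonzero ⇒ E is nonsingular.
For each x ∈ F_19, compute rhs = x³ + 2·x + 15 mod 19, then count y ∈ F_19 with y² ≡ rhs.
  x = 0: rhs = 15, matching y values: none (0 points).
  x = 1: rhs = 18, matching y values: none (0 points).
  x = 2: rhs = 8, matching y values: none (0 points).
  x = 3: rhs = 10, matching y values: none (0 points).
  x = 4: rhs = 11, matching y values: 7, 12 (2 points).
  x = 5: rhs = 17, matching y values: 6, 13 (2 points).
  x = 6: rhs = 15, matching y values: none (0 points).
  x = 7: rhs = 11, matching y values: 7, 12 (2 points).
  x = 8: rhs = 11, matching y values: 7, 12 (2 points).
  x = 9: rhs = 2, matching y values: none (0 points).
  x = 10: rhs = 9, matching y values: 3, 16 (2 points).
  x = 11: rhs = 0, matching y values: 0 (1 points).
  x = 12: rhs = 0, matching y values: 0 (1 points).
  x = 13: rhs = 15, matching y values: none (0 points).
  x = 14: rhs = 13, matching y values: none (0 points).
  x = 15: rhs = 0, matching y values: 0 (1 points).
  x = 16: rhs = 1, matching y values: 1, 18 (2 points).
  x = 17: rhs = 3, matching y values: none (0 points).
  x = 18: rhs = 12, matching y values: none (0 points).
Total affine count: 15.
Full point count |E(F_19)| = 15 + 1 = 16.
Hasse bound: |16 − (19+1)| = |-4| = 4 ≤ 2√19 ≈ 8.7178 ✓.


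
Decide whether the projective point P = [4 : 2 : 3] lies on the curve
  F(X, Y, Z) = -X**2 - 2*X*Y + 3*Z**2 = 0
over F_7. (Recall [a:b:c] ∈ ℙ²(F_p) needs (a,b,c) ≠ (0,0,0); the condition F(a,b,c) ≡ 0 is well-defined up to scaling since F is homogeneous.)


F(4,2,3) ≡ 2 (mod 7); P is NOT on the curve.

Evaluate F(4, 2, 3) term-by-term (mod 7).
  -X**2 ↦ -1·16·1·1 = -16
  -2*X*Y ↦ -2·4·2·1 = -16
  3*Z**2 ↦ 3·1·1·9 = 27
Sum: F(4, 2, 3) = (-16) + (-16) + (27) = -5.
Reducing mod 7: -5 ≡ 2 (mod 7).
Since F(a, b, c) ≡ 2 ≠ 0 (mod 7), P does NOT lie on the curve.


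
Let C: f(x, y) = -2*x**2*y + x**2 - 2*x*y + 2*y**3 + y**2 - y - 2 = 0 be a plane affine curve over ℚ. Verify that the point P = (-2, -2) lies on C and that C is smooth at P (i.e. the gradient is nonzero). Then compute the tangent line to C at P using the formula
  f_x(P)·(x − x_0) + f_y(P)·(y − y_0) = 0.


Tangent line at P: -16*x + 15*y - 2 = 0.

Step 1: f(-2, -2) = 0, so P lies on C.
Step 2: partial derivatives
  f_x(x, y) = -4*x*y + 2*x - 2*y, f_y(x, y) = -2*x**2 - 2*x + 6*y**2 + 2*y - 1.
  f_x(P) = -16, f_y(P) = 15 (gradient nonzero, so P is smooth).
Step 3: tangent line at P: -16·(x − -2) + 15·(y − -2) = 0.
Expanding: -16*x + 15*y - 2 = 0.


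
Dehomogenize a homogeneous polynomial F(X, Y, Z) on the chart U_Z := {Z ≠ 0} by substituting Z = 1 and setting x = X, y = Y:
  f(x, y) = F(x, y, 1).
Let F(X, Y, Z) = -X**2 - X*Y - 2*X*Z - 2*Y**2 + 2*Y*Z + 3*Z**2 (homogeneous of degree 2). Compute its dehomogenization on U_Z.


f(x, y) = -x**2 - x*y - 2*x - 2*y**2 + 2*y + 3

On U_Z we set Z = 1. Each monomial c·X^i·Y^j·Z^k in F becomes c·x^i·y^j·1^k = c·x^i·y^j.
Substituting Z = 1: F(X, Y, 1) = -x**2 - x*y - 2*x - 2*y**2 + 2*y + 3.
Note: deg(f) ≤ deg(F) = 2; strict inequality happens when F is divisible by Z (lost terms).


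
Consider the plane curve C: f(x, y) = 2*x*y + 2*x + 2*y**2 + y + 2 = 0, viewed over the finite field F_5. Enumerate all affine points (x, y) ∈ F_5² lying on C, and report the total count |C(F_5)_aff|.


Affine F_5-points: {(0, 1), (3, 2), (4, 0), (4, 3)}; count = 4.

For each of the 25 pairs (x, y) ∈ F_5², evaluate f(x, y) mod 5. Record the zeros.
  x = 0: [0↦2, 1↦0, 2↦2, 3↦3, 4↦3]  zeros at y ∈ {1}
  x = 1: [0↦4, 1↦4, 2↦3, 3↦1, 4↦3]  zeros at y ∈ ∅
  x = 2: [0↦1, 1↦3, 2↦4, 3↦4, 4↦3]  zeros at y ∈ ∅
  x = 3: [0↦3, 1↦2, 2↦0, 3↦2, 4↦3]  zeros at y ∈ {2}
  x = 4: [0↦0, 1↦1, 2↦1, 3↦0, 4↦3]  zeros at y ∈ {0, 3}
Collecting zeros: affine points = {(0, 1), (3, 2), (4, 0), (4, 3)}.
Total count |C(F_5)_aff| = 4.


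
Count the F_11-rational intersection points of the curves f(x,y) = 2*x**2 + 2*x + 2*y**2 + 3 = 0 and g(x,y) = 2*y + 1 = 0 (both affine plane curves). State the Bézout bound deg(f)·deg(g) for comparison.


Common zeros: {(3, 5), (7, 5)}; count = 2; Bézout bound = 2.

deg(f) = 2, deg(g) = 1, so Bézout bound = 2.
Scan x ∈ F_11. For each x, list the y ∈ F_11 with f(x, y) ≡ 0 and those with g(x, y) ≡ 0 (mod 11); the common zeros in that column are the intersection.
  x = 0: f ≡ 0 at y ∈ {2, 9}; g ≡ 0 at y ∈ {5}; common: ∅.
  x = 1: f ≡ 0 at y ∈ ∅; g ≡ 0 at y ∈ {5}; common: ∅.
  x = 2: f ≡ 0 at y ∈ {3, 8}; g ≡ 0 at y ∈ {5}; common: ∅.
  x = 3: f ≡ 0 at y ∈ {5, 6}; g ≡ 0 at y ∈ {5}; common: {5}.
  x = 4: f ≡ 0 at y ∈ ∅; g ≡ 0 at y ∈ {5}; common: ∅.
  x = 5: f ≡ 0 at y ∈ ∅; g ≡ 0 at y ∈ {5}; common: ∅.
  x = 6: f ≡ 0 at y ∈ ∅; g ≡ 0 at y ∈ {5}; common: ∅.
  x = 7: f ≡ 0 at y ∈ {5, 6}; g ≡ 0 at y ∈ {5}; common: {5}.
  x = 8: f ≡ 0 at y ∈ {3, 8}; g ≡ 0 at y ∈ {5}; common: ∅.
  x = 9: f ≡ 0 at y ∈ ∅; g ≡ 0 at y ∈ {5}; common: ∅.
  x = 10: f ≡ 0 at y ∈ {2, 9}; g ≡ 0 at y ∈ {5}; common: ∅.
Collecting: common zeros = {(3, 5), (7, 5)}, so the count is 2.
Comparison with the Bézout bound: 2 ≤ 2 = deg(f)·deg(g), as expected for curves with no common component (the bound is attained).


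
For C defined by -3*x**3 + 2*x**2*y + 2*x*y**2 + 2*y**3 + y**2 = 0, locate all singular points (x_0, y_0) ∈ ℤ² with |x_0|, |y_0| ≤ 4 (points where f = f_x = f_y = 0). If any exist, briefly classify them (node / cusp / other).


Singular points: {(0, 0)}; classification: cusp.

Compute partial derivatives:
  f_x = -9*x**2 + 4*x*y + 2*y**2.
  f_y = 2*x**2 + 4*x*y + 6*y**2 + 2*y.
Scan x_0 ∈ {−4, ..., 4}. For each x_0, f_y(x_0, y) is a polynomial in y; find its integer roots y ∈ {−4, ..., 4}, then test f_x and f at those candidates.
  x = -4: f_y(-4, y) = 6*y**2 - 14*y + 32; no integer root y with |y| ≤ 4.
  x = -3: f_y(-3, y) = 6*y**2 - 10*y + 18; no integer root y with |y| ≤ 4.
  x = -2: f_y(-2, y) = 6*y**2 - 6*y + 8; no integer root y with |y| ≤ 4.
  x = -1: f_y(-1, y) = 6*y**2 - 2*y + 2; no integer root y with |y| ≤ 4.
  x = 0: f_y(0, y) = 6*y**2 + 2*y; vanishes at y ∈ {0}. (0, 0): f_x = 0, f = 0 — SINGULAR.
  x = 1: f_y(1, y) = 6*y**2 + 6*y + 2; no integer root y with |y| ≤ 4.
  x = 2: f_y(2, y) = 6*y**2 + 10*y + 8; no integer root y with |y| ≤ 4.
  x = 3: f_y(3, y) = 6*y**2 + 14*y + 18; no integer root y with |y| ≤ 4.
  x = 4: f_y(4, y) = 6*y**2 + 18*y + 32; no integer root y with |y| ≤ 4.
Only singular point on the grid: (0, 0).
Classify: substitute x = 0 + u, y = 0 + v and expand: f = -3*u**3 + 2*u**2*v + 2*u*v**2 + 2*v**3 + v**2.
No constant or linear terms (consistent with a singular point). Quadratic part: v**2. Cubic part: -3*u**3 + 2*u**2*v + 2*u*v**2 + 2*v**3.
The quadratic part v**2 is a perfect square, so there is a single (double) tangent line v = 0, i.e. y = 0. Restricting the cubic part to that line (v = 0) leaves -3*u**3 ≠ 0, so f is not divisible by v and the branch is v² ≈ 3*u**3 to lowest order — this is a cusp.
Classification: cusp.


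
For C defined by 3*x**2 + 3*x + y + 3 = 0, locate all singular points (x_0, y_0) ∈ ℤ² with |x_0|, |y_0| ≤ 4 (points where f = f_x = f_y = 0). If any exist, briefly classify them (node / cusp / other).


No singular points in the scanned grid; C is smooth there.

Compute partial derivatives:
  f_x = 6*x + 3.
  f_y = 1.
f_y = 1 is a nonzero constant, so f_y never vanishes: no point (x, y) can satisfy f = f_x = f_y = 0. In particular no (x, y) ∈ {−4, ..., 4}² is singular; the curve is smooth.


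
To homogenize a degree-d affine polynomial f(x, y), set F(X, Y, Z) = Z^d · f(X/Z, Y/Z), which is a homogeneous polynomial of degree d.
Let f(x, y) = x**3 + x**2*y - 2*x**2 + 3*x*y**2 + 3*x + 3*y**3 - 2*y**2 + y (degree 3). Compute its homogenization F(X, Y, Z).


F(X, Y, Z) = X**3 + X**2*Y - 2*X**2*Z + 3*X*Y**2 + 3*X*Z**2 + 3*Y**3 - 2*Y**2*Z + Y*Z**2

deg(f) = 3.
Substitute x = X/Z, y = Y/Z into f, then multiply by Z^3.
  monomial 1·x^3·y^0 ↦ 1·X^3·Y^0·Z^0.
  monomial 1·x^2·y^1 ↦ 1·X^2·Y^1·Z^0.
  monomial -2·x^2·y^0 ↦ -2·X^2·Y^0·Z^1.
  monomial 3·x^1·y^2 ↦ 3·X^1·Y^2·Z^0.
  monomial 3·x^1·y^0 ↦ 3·X^1·Y^0·Z^2.
  monomial 3·x^0·y^3 ↦ 3·X^0·Y^3·Z^0.
  monomial -2·x^0·y^2 ↦ -2·X^0·Y^2·Z^1.
  monomial 1·x^0·y^1 ↦ 1·X^0·Y^1·Z^2.
Collecting: F(X, Y, Z) = X**3 + X**2*Y - 2*X**2*Z + 3*X*Y**2 + 3*X*Z**2 + 3*Y**3 - 2*Y**2*Z + Y*Z**2.


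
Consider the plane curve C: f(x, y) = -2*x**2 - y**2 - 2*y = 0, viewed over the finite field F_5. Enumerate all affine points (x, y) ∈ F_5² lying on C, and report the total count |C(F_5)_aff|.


Affine F_5-points: {(0, 0), (0, 3), (1, 1), (1, 2), (4, 1), (4, 2)}; count = 6.

For each of the 25 pairs (x, y) ∈ F_5², evaluate f(x, y) mod 5. Record the zeros.
  x = 0: [0↦0, 1↦2, 2↦2, 3↦0, 4↦1]  zeros at y ∈ {0, 3}
  x = 1: [0↦3, 1↦0, 2↦0, 3↦3, 4↦4]  zeros at y ∈ {1, 2}
  x = 2: [0↦2, 1↦4, 2↦4, 3↦2, 4↦3]  zeros at y ∈ ∅
  x = 3: [0↦2, 1↦4, 2↦4, 3↦2, 4↦3]  zeros at y ∈ ∅
  x = 4: [0↦3, 1↦0, 2↦0, 3↦3, 4↦4]  zeros at y ∈ {1, 2}
Collecting zeros: affine points = {(0, 0), (0, 3), (1, 1), (1, 2), (4, 1), (4, 2)}.
Total count |C(F_5)_aff| = 6.


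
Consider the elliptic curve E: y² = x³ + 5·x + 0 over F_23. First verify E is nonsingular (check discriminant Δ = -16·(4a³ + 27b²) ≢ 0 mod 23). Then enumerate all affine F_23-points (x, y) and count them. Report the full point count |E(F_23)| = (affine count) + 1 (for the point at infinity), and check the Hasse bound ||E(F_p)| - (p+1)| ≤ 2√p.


Affine points = {(0, 0), (1, 11), (1, 12), (2, 8), (2, 15), (5, 9), (5, 14), (6, 4), (6, 19), (8, 0), (11, 11), (11, 12), (13, 10), (13, 13), (14, 10), (14, 13), (15, 0), (16, 6), (16, 17), (19, 10), (19, 13), (20, 2), (20, 21)}; affine count = 23; |E(F_23)| = 24.

Discriminant check: Δ ∝ 4a³ + 27b² = 4·5³ + 27·0² = 4·125 + 27·0 ≡ 17 (mod 23). Nonzero ⇒ E is nonsingular.
For each x ∈ F_23, compute rhs = x³ + 5·x + 0 mod 23, then count y ∈ F_23 with y² ≡ rhs.
  x = 0: rhs = 0, matching y values: 0 (1 points).
  x = 1: rhs = 6, matching y values: 11, 12 (2 points).
  x = 2: rhs = 18, matching y values: 8, 15 (2 points).
  x = 3: rhs = 19, matching y values: none (0 points).
  x = 4: rhs = 15, matching y values: none (0 points).
  x = 5: rhs = 12, matching y values: 9, 14 (2 points).
  x = 6: rhs = 16, matching y values: 4, 19 (2 points).
  x = 7: rhs = 10, matching y values: none (0 points).
  x = 8: rhs = 0, matching y values: 0 (1 points).
  x = 9: rhs = 15, matching y values: none (0 points).
  x = 10: rhs = 15, matching y values: none (0 points).
  x = 11: rhs = 6, matching y values: 11, 12 (2 points).
  x = 12: rhs = 17, matching y values: none (0 points).
  x = 13: rhs = 8, matching y values: 10, 13 (2 points).
  x = 14: rhs = 8, matching y values: 10, 13 (2 points).
  x = 15: rhs = 0, matching y values: 0 (1 points).
  x = 16: rhs = 13, matching y values: 6, 17 (2 points).
  x = 17: rhs = 7, matching y values: none (0 points).
  x = 18: rhs = 11, matching y values: none (0 points).
  x = 19: rhs = 8, matching y values: 10, 13 (2 points).
  x = 20: rhs = 4, matching y values: 2, 21 (2 points).
  x = 21: rhs = 5, matching y values: none (0 points).
  x = 22: rhs = 17, matching y values: none (0 points).
Total affine count: 23.
Full point count |E(F_23)| = 23 + 1 = 24.
Hasse bound: |24 − (23+1)| = |0| = 0 ≤ 2√23 ≈ 9.5917 ✓.


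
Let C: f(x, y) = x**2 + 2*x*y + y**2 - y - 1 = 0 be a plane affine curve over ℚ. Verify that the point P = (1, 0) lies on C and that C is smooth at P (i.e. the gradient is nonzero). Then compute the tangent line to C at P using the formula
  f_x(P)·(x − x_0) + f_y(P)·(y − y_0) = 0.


Tangent line at P: 2*x + y - 2 = 0.

Step 1: f(1, 0) = 0, so P lies on C.
Step 2: partial derivatives
  f_x(x, y) = 2*x + 2*y, f_y(x, y) = 2*x + 2*y - 1.
  f_x(P) = 2, f_y(P) = 1 (gradient nonzero, so P is smooth).
Step 3: tangent line at P: 2·(x − 1) + 1·(y − 0) = 0.
Expanding: 2*x + y - 2 = 0.


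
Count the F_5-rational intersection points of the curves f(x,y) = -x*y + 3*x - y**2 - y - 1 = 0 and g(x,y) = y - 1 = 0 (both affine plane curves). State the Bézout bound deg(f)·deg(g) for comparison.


Common zeros: {(4, 1)}; count = 1; Bézout bound = 2.

deg(f) = 2, deg(g) = 1, so Bézout bound = 2.
Scan x ∈ F_5. For each x, list the y ∈ F_5 with f(x, y) ≡ 0 and those with g(x, y) ≡ 0 (mod 5); the common zeros in that column are the intersection.
  x = 0: f ≡ 0 at y ∈ ∅; g ≡ 0 at y ∈ {1}; common: ∅.
  x = 1: f ≡ 0 at y ∈ ∅; g ≡ 0 at y ∈ {1}; common: ∅.
  x = 2: f ≡ 0 at y ∈ {0, 2}; g ≡ 0 at y ∈ {1}; common: ∅.
  x = 3: f ≡ 0 at y ∈ ∅; g ≡ 0 at y ∈ {1}; common: ∅.
  x = 4: f ≡ 0 at y ∈ {1, 4}; g ≡ 0 at y ∈ {1}; common: {1}.
Collecting: common zeros = {(4, 1)}, so the count is 1.
Comparison with the Bézout bound: 1 ≤ 2 = deg(f)·deg(g), as expected for curves with no common component (the affine F_5-count falls short of the bound because intersections may lie at infinity, over extension fields, or carry multiplicity).


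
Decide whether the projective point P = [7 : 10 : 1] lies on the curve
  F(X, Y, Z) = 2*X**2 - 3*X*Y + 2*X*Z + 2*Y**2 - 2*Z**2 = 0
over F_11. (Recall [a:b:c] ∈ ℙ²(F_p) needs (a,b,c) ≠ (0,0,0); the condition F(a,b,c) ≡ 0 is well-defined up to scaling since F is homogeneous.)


F(7,10,1) ≡ 1 (mod 11); P is NOT on the curve.

Evaluate F(7, 10, 1) term-by-term (mod 11).
  2*X**2 ↦ 2·49·1·1 = 98
  -3*X*Y ↦ -3·7·10·1 = -210
  2*X*Z ↦ 2·7·1·1 = 14
  2*Y**2 ↦ 2·1·100·1 = 200
  -2*Z**2 ↦ -2·1·1·1 = -2
Sum: F(7, 10, 1) = (98) + (-210) + (14) + (200) + (-2) = 100.
Reducing mod 11: 100 ≡ 1 (mod 11).
Since F(a, b, c) ≡ 1 ≠ 0 (mod 11), P does NOT lie on the curve.


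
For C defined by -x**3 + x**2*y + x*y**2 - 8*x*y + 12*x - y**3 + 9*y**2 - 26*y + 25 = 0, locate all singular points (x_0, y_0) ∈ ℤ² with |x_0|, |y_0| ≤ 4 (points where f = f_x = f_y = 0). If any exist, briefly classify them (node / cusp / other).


Singular points: {(1, 3)}; classification: cusp.

Compute partial derivatives:
  f_x = -3*x**2 + 2*x*y + y**2 - 8*y + 12.
  f_y = x**2 + 2*x*y - 8*x - 3*y**2 + 18*y - 26.
Scan x_0 ∈ {−4, ..., 4}. For each x_0, f_y(x_0, y) is a polynomial in y; find its integer roots y ∈ {−4, ..., 4}, then test f_x and f at those candidates.
  x = -4: f_y(-4, y) = -3*y**2 + 10*y + 22; no integer root y with |y| ≤ 4.
  x = -3: f_y(-3, y) = -3*y**2 + 12*y + 7; no integer root y with |y| ≤ 4.
  x = -2: f_y(-2, y) = -3*y**2 + 14*y - 6; no integer root y with |y| ≤ 4.
  x = -1: f_y(-1, y) = -3*y**2 + 16*y - 17; no integer root y with |y| ≤ 4.
  x = 0: f_y(0, y) = -3*y**2 + 18*y - 26; no integer root y with |y| ≤ 4.
  x = 1: f_y(1, y) = -3*y**2 + 20*y - 33; vanishes at y ∈ {3}. (1, 3): f_x = 0, f = 0 — SINGULAR.
  x = 2: f_y(2, y) = -3*y**2 + 22*y - 38; no integer root y with |y| ≤ 4.
  x = 3: f_y(3, y) = -3*y**2 + 24*y - 41; no integer root y with |y| ≤ 4.
  x = 4: f_y(4, y) = -3*y**2 + 26*y - 42; no integer root y with |y| ≤ 4.
Only singular point on the grid: (1, 3).
Classify: substitute x = 1 + u, y = 3 + v and expand: f = -u**3 + u**2*v + u*v**2 - v**3 + v**2.
No constant or linear terms (consistent with a singular point). Quadratic part: v**2. Cubic part: -u**3 + u**2*v + u*v**2 - v**3.
The quadratic part v**2 is a perfect square, so there is a single (double) tangent line v = 0, i.e. y = 3. Restricting the cubic part to that line (v = 0) leaves -u**3 ≠ 0, so f is not divisible by v and the branch is v² ≈ u**3 to lowest order — this is a cusp.
Classification: cusp.


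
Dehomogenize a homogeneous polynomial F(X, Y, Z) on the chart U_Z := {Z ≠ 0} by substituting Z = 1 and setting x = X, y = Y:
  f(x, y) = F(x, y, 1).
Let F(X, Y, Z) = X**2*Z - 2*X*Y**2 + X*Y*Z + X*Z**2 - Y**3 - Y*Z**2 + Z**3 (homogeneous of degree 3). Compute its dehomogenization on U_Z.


f(x, y) = x**2 - 2*x*y**2 + x*y + x - y**3 - y + 1

On U_Z we set Z = 1. Each monomial c·X^i·Y^j·Z^k in F becomes c·x^i·y^j·1^k = c·x^i·y^j.
Substituting Z = 1: F(X, Y, 1) = x**2 - 2*x*y**2 + x*y + x - y**3 - y + 1.
Note: deg(f) ≤ deg(F) = 3; strict inequality happens when F is divisible by Z (lost terms).


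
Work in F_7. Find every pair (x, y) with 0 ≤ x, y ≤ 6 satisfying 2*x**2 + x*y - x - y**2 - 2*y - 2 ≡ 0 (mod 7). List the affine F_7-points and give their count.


Affine F_7-points: {(1, 2), (1, 4), (2, 2), (2, 5), (3, 3), (3, 5)}; count = 6.

For each of the 49 pairs (x, y) ∈ F_7², evaluate f(x, y) mod 7. Record the zeros.
  x = 0: [0↦5, 1↦2, 2↦4, 3↦4, 4↦2, 5↦5, 6↦6]  zeros at y ∈ ∅
  x = 1: [0↦6, 1↦4, 2↦0, 3↦1, 4↦0, 5↦4, 6↦6]  zeros at y ∈ {2, 4}
  x = 2: [0↦4, 1↦3, 2↦0, 3↦2, 4↦2, 5↦0, 6↦3]  zeros at y ∈ {2, 5}
  x = 3: [0↦6, 1↦6, 2↦4, 3↦0, 4↦1, 5↦0, 6↦4]  zeros at y ∈ {3, 5}
  x = 4: [0↦5, 1↦6, 2↦5, 3↦2, 4↦4, 5↦4, 6↦2]  zeros at y ∈ ∅
  x = 5: [0↦1, 1↦3, 2↦3, 3↦1, 4↦4, 5↦5, 6↦4]  zeros at y ∈ ∅
  x = 6: [0↦1, 1↦4, 2↦5, 3↦4, 4↦1, 5↦3, 6↦3]  zeros at y ∈ ∅
Collecting zeros: affine points = {(1, 2), (1, 4), (2, 2), (2, 5), (3, 3), (3, 5)}.
Total count |C(F_7)_aff| = 6.


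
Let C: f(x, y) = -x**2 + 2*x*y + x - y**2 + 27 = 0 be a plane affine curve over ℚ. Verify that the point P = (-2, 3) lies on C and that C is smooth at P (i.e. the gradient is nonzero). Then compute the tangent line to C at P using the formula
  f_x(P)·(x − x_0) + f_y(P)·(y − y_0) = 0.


Tangent line at P: 11*x - 10*y + 52 = 0.

Step 1: f(-2, 3) = 0, so P lies on C.
Step 2: partial derivatives
  f_x(x, y) = -2*x + 2*y + 1, f_y(x, y) = 2*x - 2*y.
  f_x(P) = 11, f_y(P) = -10 (gradient nonzero, so P is smooth).
Step 3: tangent line at P: 11·(x − -2) + -10·(y − 3) = 0.
Expanding: 11*x - 10*y + 52 = 0.


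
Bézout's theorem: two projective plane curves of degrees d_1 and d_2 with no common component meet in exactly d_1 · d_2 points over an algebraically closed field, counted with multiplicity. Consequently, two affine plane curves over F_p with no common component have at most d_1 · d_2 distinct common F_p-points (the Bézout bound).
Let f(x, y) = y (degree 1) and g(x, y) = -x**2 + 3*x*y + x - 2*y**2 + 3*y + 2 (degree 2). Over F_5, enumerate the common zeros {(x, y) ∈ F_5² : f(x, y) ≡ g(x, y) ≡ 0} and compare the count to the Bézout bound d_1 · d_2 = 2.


Common zeros: {(2, 0), (4, 0)}; count = 2; Bézout bound = 2.

deg(f) = 1, deg(g) = 2, so Bézout bound = 2.
Scan x ∈ F_5. For each x, list the y ∈ F_5 with f(x, y) ≡ 0 and those with g(x, y) ≡ 0 (mod 5); the common zeros in that column are the intersection.
  x = 0: f ≡ 0 at y ∈ {0}; g ≡ 0 at y ∈ {2}; common: ∅.
  x = 1: f ≡ 0 at y ∈ {0}; g ≡ 0 at y ∈ ∅; common: ∅.
  x = 2: f ≡ 0 at y ∈ {0}; g ≡ 0 at y ∈ {0, 2}; common: {0}.
  x = 3: f ≡ 0 at y ∈ {0}; g ≡ 0 at y ∈ ∅; common: ∅.
  x = 4: f ≡ 0 at y ∈ {0}; g ≡ 0 at y ∈ {0}; common: {0}.
Collecting: common zeros = {(2, 0), (4, 0)}, so the count is 2.
Comparison with the Bézout bound: 2 ≤ 2 = deg(f)·deg(g), as expected for curves with no common component (the bound is attained).


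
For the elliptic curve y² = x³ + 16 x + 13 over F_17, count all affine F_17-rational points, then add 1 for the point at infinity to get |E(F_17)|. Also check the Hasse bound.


Affine points = {(0, 8), (0, 9), (1, 8), (1, 9), (2, 6), (2, 11), (6, 6), (6, 11), (7, 3), (7, 14), (9, 6), (9, 11), (10, 0), (13, 2), (13, 15), (16, 8), (16, 9)}; affine count = 17; |E(F_17)| = 18.

Discriminant check: Δ ∝ 4a³ + 27b² = 4·16³ + 27·13² = 4·4096 + 27·169 ≡ 3 (mod 17). Nonzero ⇒ E is nonsingular.
For each x ∈ F_17, compute rhs = x³ + 16·x + 13 mod 17, then count y ∈ F_17 with y² ≡ rhs.
  x = 0: rhs = 13, matching y values: 8, 9 (2 points).
  x = 1: rhs = 13, matching y values: 8, 9 (2 points).
  x = 2: rhs = 2, matching y values: 6, 11 (2 points).
  x = 3: rhs = 3, matching y values: none (0 points).
  x = 4: rhs = 5, matching y values: none (0 points).
  x = 5: rhs = 14, matching y values: none (0 points).
  x = 6: rhs = 2, matching y values: 6, 11 (2 points).
  x = 7: rhs = 9, matching y values: 3, 14 (2 points).
  x = 8: rhs = 7, matching y values: none (0 points).
  x = 9: rhs = 2, matching y values: 6, 11 (2 points).
  x = 10: rhs = 0, matching y values: 0 (1 points).
  x = 11: rhs = 7, matching y values: none (0 points).
  x = 12: rhs = 12, matching y values: none (0 points).
  x = 13: rhs = 4, matching y values: 2, 15 (2 points).
  x = 14: rhs = 6, matching y values: none (0 points).
  x = 15: rhs = 7, matching y values: none (0 points).
  x = 16: rhs = 13, matching y values: 8, 9 (2 points).
Total affine count: 17.
Full point count |E(F_17)| = 17 + 1 = 18.
Hasse bound: |18 − (17+1)| = |0| = 0 ≤ 2√17 ≈ 8.2462 ✓.


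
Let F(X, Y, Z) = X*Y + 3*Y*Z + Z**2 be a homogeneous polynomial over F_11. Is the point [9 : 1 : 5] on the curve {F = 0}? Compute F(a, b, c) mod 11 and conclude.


F(9,1,5) ≡ 5 (mod 11); P is NOT on the curve.

Evaluate F(9, 1, 5) term-by-term (mod 11).
  X*Y ↦ 1·9·1·1 = 9
  3*Y*Z ↦ 3·1·1·5 = 15
  Z**2 ↦ 1·1·1·25 = 25
Sum: F(9, 1, 5) = (9) + (15) + (25) = 49.
Reducing mod 11: 49 ≡ 5 (mod 11).
Since F(a, b, c) ≡ 5 ≠ 0 (mod 11), P does NOT lie on the curve.


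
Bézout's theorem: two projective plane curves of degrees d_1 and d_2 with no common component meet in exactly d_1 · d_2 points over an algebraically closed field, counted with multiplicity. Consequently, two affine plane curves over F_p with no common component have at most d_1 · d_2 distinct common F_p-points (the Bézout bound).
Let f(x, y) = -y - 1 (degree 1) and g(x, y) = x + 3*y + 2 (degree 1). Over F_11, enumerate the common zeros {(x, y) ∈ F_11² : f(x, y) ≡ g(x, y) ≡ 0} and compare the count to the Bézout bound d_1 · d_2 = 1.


Common zeros: {(1, 10)}; count = 1; Bézout bound = 1.

deg(f) = 1, deg(g) = 1, so Bézout bound = 1.
Scan x ∈ F_11. For each x, list the y ∈ F_11 with f(x, y) ≡ 0 and those with g(x, y) ≡ 0 (mod 11); the common zeros in that column are the intersection.
  x = 0: f ≡ 0 at y ∈ {10}; g ≡ 0 at y ∈ {3}; common: ∅.
  x = 1: f ≡ 0 at y ∈ {10}; g ≡ 0 at y ∈ {10}; common: {10}.
  x = 2: f ≡ 0 at y ∈ {10}; g ≡ 0 at y ∈ {6}; common: ∅.
  x = 3: f ≡ 0 at y ∈ {10}; g ≡ 0 at y ∈ {2}; common: ∅.
  x = 4: f ≡ 0 at y ∈ {10}; g ≡ 0 at y ∈ {9}; common: ∅.
  x = 5: f ≡ 0 at y ∈ {10}; g ≡ 0 at y ∈ {5}; common: ∅.
  x = 6: f ≡ 0 at y ∈ {10}; g ≡ 0 at y ∈ {1}; common: ∅.
  x = 7: f ≡ 0 at y ∈ {10}; g ≡ 0 at y ∈ {8}; common: ∅.
  x = 8: f ≡ 0 at y ∈ {10}; g ≡ 0 at y ∈ {4}; common: ∅.
  x = 9: f ≡ 0 at y ∈ {10}; g ≡ 0 at y ∈ {0}; common: ∅.
  x = 10: f ≡ 0 at y ∈ {10}; g ≡ 0 at y ∈ {7}; common: ∅.
Collecting: common zeros = {(1, 10)}, so the count is 1.
Comparison with the Bézout bound: 1 ≤ 1 = deg(f)·deg(g), as expected for curves with no common component (the bound is attained).


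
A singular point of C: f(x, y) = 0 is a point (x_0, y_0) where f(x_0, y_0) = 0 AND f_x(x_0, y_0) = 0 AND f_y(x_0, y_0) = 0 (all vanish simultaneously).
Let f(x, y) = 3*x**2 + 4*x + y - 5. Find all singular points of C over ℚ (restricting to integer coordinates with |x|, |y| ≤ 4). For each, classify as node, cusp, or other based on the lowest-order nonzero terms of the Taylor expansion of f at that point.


No singular points in the scanned grid; C is smooth there.

Compute partial derivatives:
  f_x = 6*x + 4.
  f_y = 1.
f_y = 1 is a nonzero constant, so f_y never vanishes: no point (x, y) can satisfy f = f_x = f_y = 0. In particular no (x, y) ∈ {−4, ..., 4}² is singular; the curve is smooth.


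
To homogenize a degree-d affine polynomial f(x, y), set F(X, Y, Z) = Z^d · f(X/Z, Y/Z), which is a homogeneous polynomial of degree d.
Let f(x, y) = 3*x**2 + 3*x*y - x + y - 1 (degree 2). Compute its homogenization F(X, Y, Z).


F(X, Y, Z) = 3*X**2 + 3*X*Y - X*Z + Y*Z - Z**2

deg(f) = 2.
Substitute x = X/Z, y = Y/Z into f, then multiply by Z^2.
  monomial 3·x^2·y^0 ↦ 3·X^2·Y^0·Z^0.
  monomial 3·x^1·y^1 ↦ 3·X^1·Y^1·Z^0.
  monomial -1·x^1·y^0 ↦ -1·X^1·Y^0·Z^1.
  monomial 1·x^0·y^1 ↦ 1·X^0·Y^1·Z^1.
  monomial -1·x^0·y^0 ↦ -1·X^0·Y^0·Z^2.
Collecting: F(X, Y, Z) = 3*X**2 + 3*X*Y - X*Z + Y*Z - Z**2.


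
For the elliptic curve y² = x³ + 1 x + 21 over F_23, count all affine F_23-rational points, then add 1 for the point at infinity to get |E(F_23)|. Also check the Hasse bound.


Affine points = {(1, 0), (2, 10), (2, 13), (5, 6), (5, 17), (6, 6), (6, 17), (7, 7), (7, 16), (8, 9), (8, 14), (9, 0), (11, 11), (11, 12), (12, 6), (12, 17), (13, 0), (16, 4), (16, 19), (17, 11), (17, 12), (18, 11), (18, 12)}; affine count = 23; |E(F_23)| = 24.

Discriminant check: Δ ∝ 4a³ + 27b² = 4·1³ + 27·21² = 4·1 + 27·441 ≡ 20 (mod 23). Nonzero ⇒ E is nonsingular.
For each x ∈ F_23, compute rhs = x³ + 1·x + 21 mod 23, then count y ∈ F_23 with y² ≡ rhs.
  x = 0: rhs = 21, matching y values: none (0 points).
  x = 1: rhs = 0, matching y values: 0 (1 points).
  x = 2: rhs = 8, matching y values: 10, 13 (2 points).
  x = 3: rhs = 5, matching y values: none (0 points).
  x = 4: rhs = 20, matching y values: none (0 points).
  x = 5: rhs = 13, matching y values: 6, 17 (2 points).
  x = 6: rhs = 13, matching y values: 6, 17 (2 points).
  x = 7: rhs = 3, matching y values: 7, 16 (2 points).
  x = 8: rhs = 12, matching y values: 9, 14 (2 points).
  x = 9: rhs = 0, matching y values: 0 (1 points).
  x = 10: rhs = 19, matching y values: none (0 points).
  x = 11: rhs = 6, matching y values: 11, 12 (2 points).
  x = 12: rhs = 13, matching y values: 6, 17 (2 points).
  x = 13: rhs = 0, matching y values: 0 (1 points).
  x = 14: rhs = 19, matching y values: none (0 points).
  x = 15: rhs = 7, matching y values: none (0 points).
  x = 16: rhs = 16, matching y values: 4, 19 (2 points).
  x = 17: rhs = 6, matching y values: 11, 12 (2 points).
  x = 18: rhs = 6, matching y values: 11, 12 (2 points).
  x = 19: rhs = 22, matching y values: none (0 points).
  x = 20: rhs = 14, matching y values: none (0 points).
  x = 21: rhs = 11, matching y values: none (0 points).
  x = 22: rhs = 19, matching y values: none (0 points).
Total affine count: 23.
Full point count |E(F_23)| = 23 + 1 = 24.
Hasse bound: |24 − (23+1)| = |0| = 0 ≤ 2√23 ≈ 9.5917 ✓.


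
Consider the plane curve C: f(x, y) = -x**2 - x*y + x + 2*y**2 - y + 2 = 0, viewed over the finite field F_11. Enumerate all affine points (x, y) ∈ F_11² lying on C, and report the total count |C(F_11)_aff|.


Affine F_11-points: {(2, 0), (2, 7), (3, 6), (3, 7), (5, 1), (5, 2), (6, 1), (6, 8), (9, 8), (10, 0)}; count = 10.

For each of the 121 pairs (x, y) ∈ F_11², evaluate f(x, y) mod 11. Record the zeros.
  x = 0: [0↦2, 1↦3, 2↦8, 3↦6, 4↦8, 5↦3, 6↦2, 7↦5, 8↦1, 9↦1, 10↦5]  zeros at y ∈ ∅
  x = 1: [0↦2, 1↦2, 2↦6, 3↦3, 4↦4, 5↦9, 6↦7, 7↦9, 8↦4, 9↦3, 10↦6]  zeros at y ∈ ∅
  x = 2: [0↦0, 1↦10, 2↦2, 3↦9, 4↦9, 5↦2, 6↦10, 7↦0, 8↦5, 9↦3, 10↦5]  zeros at y ∈ {0, 7}
  x = 3: [0↦7, 1↦5, 2↦7, 3↦2, 4↦1, 5↦4, 6↦0, 7↦0, 8↦4, 9↦1, 10↦2]  zeros at y ∈ {6, 7}
  x = 4: [0↦1, 1↦9, 2↦10, 3↦4, 4↦2, 5↦4, 6↦10, 7↦9, 8↦1, 9↦8, 10↦8]  zeros at y ∈ ∅
  x = 5: [0↦4, 1↦0, 2↦0, 3↦4, 4↦1, 5↦2, 6↦7, 7↦5, 8↦7, 9↦2, 10↦1]  zeros at y ∈ {1, 2}
  x = 6: [0↦5, 1↦0, 2↦10, 3↦2, 4↦9, 5↦9, 6↦2, 7↦10, 8↦0, 9↦5, 10↦3]  zeros at y ∈ {1, 8}
  x = 7: [0↦4, 1↦9, 2↦7, 3↦9, 4↦4, 5↦3, 6↦6, 7↦2, 8↦2, 9↦6, 10↦3]  zeros at y ∈ ∅
  x = 8: [0↦1, 1↦5, 2↦2, 3↦3, 4↦8, 5↦6, 6↦8, 7↦3, 8↦2, 9↦5, 10↦1]  zeros at y ∈ ∅
  x = 9: [0↦7, 1↦10, 2↦6, 3↦6, 4↦10, 5↦7, 6↦8, 7↦2, 8↦0, 9↦2, 10↦8]  zeros at y ∈ {8}
  x = 10: [0↦0, 1↦2, 2↦8, 3↦7, 4↦10, 5↦6, 6↦6, 7↦10, 8↦7, 9↦8, 10↦2]  zeros at y ∈ {0}
Collecting zeros: affine points = {(2, 0), (2, 7), (3, 6), (3, 7), (5, 1), (5, 2), (6, 1), (6, 8), (9, 8), (10, 0)}.
Total count |C(F_11)_aff| = 10.


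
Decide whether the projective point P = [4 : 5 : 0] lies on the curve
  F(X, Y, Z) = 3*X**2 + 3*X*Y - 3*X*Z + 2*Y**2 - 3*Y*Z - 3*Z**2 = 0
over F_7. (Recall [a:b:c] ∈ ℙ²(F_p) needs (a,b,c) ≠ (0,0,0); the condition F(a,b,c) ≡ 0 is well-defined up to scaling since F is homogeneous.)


F(4,5,0) ≡ 4 (mod 7); P is NOT on the curve.

Evaluate F(4, 5, 0) term-by-term (mod 7).
  3*X**2 ↦ 3·16·1·1 = 48
  3*X*Y ↦ 3·4·5·1 = 60
  -3*X*Z ↦ -3·4·1·0 = 0
  2*Y**2 ↦ 2·1·25·1 = 50
  -3*Y*Z ↦ -3·1·5·0 = 0
  -3*Z**2 ↦ -3·1·1·0 = 0
Sum: F(4, 5, 0) = (48) + (60) + (0) + (50) + (0) + (0) = 158.
Reducing mod 7: 158 ≡ 4 (mod 7).
Since F(a, b, c) ≡ 4 ≠ 0 (mod 7), P does NOT lie on the curve.


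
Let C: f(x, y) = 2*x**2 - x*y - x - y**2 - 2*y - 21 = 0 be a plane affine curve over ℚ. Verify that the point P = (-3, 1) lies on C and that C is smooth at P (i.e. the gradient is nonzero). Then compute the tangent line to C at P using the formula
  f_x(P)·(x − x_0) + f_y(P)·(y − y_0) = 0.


Tangent line at P: -14*x - y - 41 = 0.

Step 1: f(-3, 1) = 0, so P lies on C.
Step 2: partial derivatives
  f_x(x, y) = 4*x - y - 1, f_y(x, y) = -x - 2*y - 2.
  f_x(P) = -14, f_y(P) = -1 (gradient nonzero, so P is smooth).
Step 3: tangent line at P: -14·(x − -3) + -1·(y − 1) = 0.
Expanding: -14*x - y - 41 = 0.


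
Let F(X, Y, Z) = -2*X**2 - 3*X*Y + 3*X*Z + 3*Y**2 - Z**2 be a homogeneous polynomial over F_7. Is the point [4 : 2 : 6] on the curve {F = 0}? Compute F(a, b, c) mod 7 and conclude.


F(4,2,6) ≡ 6 (mod 7); P is NOT on the curve.

Evaluate F(4, 2, 6) term-by-term (mod 7).
  -2*X**2 ↦ -2·16·1·1 = -32
  -3*X*Y ↦ -3·4·2·1 = -24
  3*X*Z ↦ 3·4·1·6 = 72
  3*Y**2 ↦ 3·1·4·1 = 12
  -Z**2 ↦ -1·1·1·36 = -36
Sum: F(4, 2, 6) = (-32) + (-24) + (72) + (12) + (-36) = -8.
Reducing mod 7: -8 ≡ 6 (mod 7).
Since F(a, b, c) ≡ 6 ≠ 0 (mod 7), P does NOT lie on the curve.


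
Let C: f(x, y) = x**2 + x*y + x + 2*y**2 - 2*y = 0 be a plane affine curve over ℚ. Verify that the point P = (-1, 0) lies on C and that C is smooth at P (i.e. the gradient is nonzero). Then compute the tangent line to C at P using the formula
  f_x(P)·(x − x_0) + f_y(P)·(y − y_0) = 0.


Tangent line at P: -x - 3*y - 1 = 0.

Step 1: f(-1, 0) = 0, so P lies on C.
Step 2: partial derivatives
  f_x(x, y) = 2*x + y + 1, f_y(x, y) = x + 4*y - 2.
  f_x(P) = -1, f_y(P) = -3 (gradient nonzero, so P is smooth).
Step 3: tangent line at P: -1·(x − -1) + -3·(y − 0) = 0.
Expanding: -x - 3*y - 1 = 0.


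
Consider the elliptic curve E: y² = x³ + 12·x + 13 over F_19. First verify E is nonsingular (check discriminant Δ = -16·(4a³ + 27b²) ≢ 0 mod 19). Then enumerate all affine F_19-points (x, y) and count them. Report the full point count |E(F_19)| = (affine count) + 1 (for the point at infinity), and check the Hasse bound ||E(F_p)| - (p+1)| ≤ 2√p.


Affine points = {(1, 8), (1, 11), (2, 8), (2, 11), (3, 0), (4, 7), (4, 12), (6, 4), (6, 15), (12, 2), (12, 17), (16, 8), (16, 11), (17, 0), (18, 0)}; affine count = 15; |E(F_19)| = 16.

Discriminant check: Δ ∝ 4a³ + 27b² = 4·12³ + 27·13² = 4·1728 + 27·169 ≡ 18 (mod 19). Nonzero ⇒ E is nonsingular.
For each x ∈ F_19, compute rhs = x³ + 12·x + 13 mod 19, then count y ∈ F_19 with y² ≡ rhs.
  x = 0: rhs = 13, matching y values: none (0 points).
  x = 1: rhs = 7, matching y values: 8, 11 (2 points).
  x = 2: rhs = 7, matching y values: 8, 11 (2 points).
  x = 3: rhs = 0, matching y values: 0 (1 points).
  x = 4: rhs = 11, matching y values: 7, 12 (2 points).
  x = 5: rhs = 8, matching y values: none (0 points).
  x = 6: rhs = 16, matching y values: 4, 15 (2 points).
  x = 7: rhs = 3, matching y values: none (0 points).
  x = 8: rhs = 13, matching y values: none (0 points).
  x = 9: rhs = 14, matching y values: none (0 points).
  x = 10: rhs = 12, matching y values: none (0 points).
  x = 11: rhs = 13, matching y values: none (0 points).
  x = 12: rhs = 4, matching y values: 2, 17 (2 points).
  x = 13: rhs = 10, matching y values: none (0 points).
  x = 14: rhs = 18, matching y values: none (0 points).
  x = 15: rhs = 15, matching y values: none (0 points).
  x = 16: rhs = 7, matching y values: 8, 11 (2 points).
  x = 17: rhs = 0, matching y values: 0 (1 points).
  x = 18: rhs = 0, matching y values: 0 (1 points).
Total affine count: 15.
Full point count |E(F_19)| = 15 + 1 = 16.
Hasse bound: |16 − (19+1)| = |-4| = 4 ≤ 2√19 ≈ 8.7178 ✓.


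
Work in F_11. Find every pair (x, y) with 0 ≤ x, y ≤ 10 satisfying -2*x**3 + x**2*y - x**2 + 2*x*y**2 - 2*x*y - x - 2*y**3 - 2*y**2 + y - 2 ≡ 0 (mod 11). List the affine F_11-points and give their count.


Affine F_11-points: {(0, 5), (1, 2), (2, 7), (3, 5), (3, 9), (3, 10), (5, 6), (6, 8), (7, 6), (9, 4), (10, 0), (10, 4), (10, 5)}; count = 13.

For each of the 121 pairs (x, y) ∈ F_11², evaluate f(x, y) mod 11. Record the zeros.
  x = 0: [0↦9, 1↦6, 2↦9, 3↦6, 4↦7, 5↦0, 6↦6, 7↦2, 8↦9, 9↦4, 10↦8]  zeros at y ∈ {5}
  x = 1: [0↦5, 1↦3, 2↦0, 3↦6, 4↦9, 5↦8, 6↦2, 7↦1, 8↦4, 9↦10, 10↦7]  zeros at y ∈ {2}
  x = 2: [0↦9, 1↦10, 2↦3, 3↦9, 4↦5, 5↦1, 6↦7, 7↦0, 8↦1, 9↦9, 10↦1]  zeros at y ∈ {7}
  x = 3: [0↦9, 1↦4, 2↦6, 3↦3, 4↦5, 5↦0, 6↦9, 7↦9, 8↦10, 9↦0, 10↦0]  zeros at y ∈ {5, 9, 10}
  x = 4: [0↦4, 1↦6, 2↦8, 3↦9, 4↦8, 5↦4, 6↦7, 7↦5, 8↦8, 9↦4, 10↦3]  zeros at y ∈ ∅
  x = 5: [0↦4, 1↦4, 2↦8, 3↦4, 4↦2, 5↦1, 6↦0, 7↦9, 8↦5, 9↦9, 10↦9]  zeros at y ∈ {6}
  x = 6: [0↦8, 1↦8, 2↦5, 3↦9, 4↦8, 5↦1, 6↦9, 7↦9, 8↦0, 9↦3, 10↦6]  zeros at y ∈ {8}
  x = 7: [0↦4, 1↦6, 2↦9, 3↦1, 4↦3, 5↦3, 6↦0, 7↦4, 8↦3, 9↦7, 10↦4]  zeros at y ∈ {6}
  x = 8: [0↦2, 1↦8, 2↦8, 3↦1, 4↦8, 5↦6, 6↦5, 7↦4, 8↦2, 9↦9, 10↦2]  zeros at y ∈ ∅
  x = 9: [0↦1, 1↦2, 2↦1, 3↦8, 4↦0, 5↦9, 6↦1, 7↦8, 8↦7, 9↦8, 10↦10]  zeros at y ∈ {4}
  x = 10: [0↦0, 1↦9, 2↦9, 3↦10, 4↦0, 5↦0, 6↦9, 7↦4, 8↦6, 9↦3, 10↦5]  zeros at y ∈ {0, 4, 5}
Collecting zeros: affine points = {(0, 5), (1, 2), (2, 7), (3, 5), (3, 9), (3, 10), (5, 6), (6, 8), (7, 6), (9, 4), (10, 0), (10, 4), (10, 5)}.
Total count |C(F_11)_aff| = 13.


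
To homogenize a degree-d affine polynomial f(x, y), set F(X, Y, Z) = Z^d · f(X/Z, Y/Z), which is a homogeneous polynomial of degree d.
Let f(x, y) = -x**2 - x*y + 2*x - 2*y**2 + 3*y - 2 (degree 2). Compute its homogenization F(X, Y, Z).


F(X, Y, Z) = -X**2 - X*Y + 2*X*Z - 2*Y**2 + 3*Y*Z - 2*Z**2

deg(f) = 2.
Substitute x = X/Z, y = Y/Z into f, then multiply by Z^2.
  monomial -1·x^2·y^0 ↦ -1·X^2·Y^0·Z^0.
  monomial -1·x^1·y^1 ↦ -1·X^1·Y^1·Z^0.
  monomial 2·x^1·y^0 ↦ 2·X^1·Y^0·Z^1.
  monomial -2·x^0·y^2 ↦ -2·X^0·Y^2·Z^0.
  monomial 3·x^0·y^1 ↦ 3·X^0·Y^1·Z^1.
  monomial -2·x^0·y^0 ↦ -2·X^0·Y^0·Z^2.
Collecting: F(X, Y, Z) = -X**2 - X*Y + 2*X*Z - 2*Y**2 + 3*Y*Z - 2*Z**2.


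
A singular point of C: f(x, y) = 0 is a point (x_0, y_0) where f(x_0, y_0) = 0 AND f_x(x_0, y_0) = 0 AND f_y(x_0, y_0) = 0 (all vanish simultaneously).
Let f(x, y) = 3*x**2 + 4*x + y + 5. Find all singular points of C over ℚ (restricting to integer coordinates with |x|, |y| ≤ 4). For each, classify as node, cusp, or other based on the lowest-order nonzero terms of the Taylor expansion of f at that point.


No singular points in the scanned grid; C is smooth there.

Compute partial derivatives:
  f_x = 6*x + 4.
  f_y = 1.
f_y = 1 is a nonzero constant, so f_y never vanishes: no point (x, y) can satisfy f = f_x = f_y = 0. In particular no (x, y) ∈ {−4, ..., 4}² is singular; the curve is smooth.


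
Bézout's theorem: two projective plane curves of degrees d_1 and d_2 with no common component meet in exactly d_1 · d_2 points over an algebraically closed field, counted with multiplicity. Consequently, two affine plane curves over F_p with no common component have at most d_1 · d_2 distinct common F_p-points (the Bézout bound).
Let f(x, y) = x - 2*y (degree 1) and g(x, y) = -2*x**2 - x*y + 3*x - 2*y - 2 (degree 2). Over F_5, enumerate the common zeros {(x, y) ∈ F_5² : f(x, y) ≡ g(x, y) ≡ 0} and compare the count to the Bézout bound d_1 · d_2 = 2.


Common zeros: {(1, 3)}; count = 1; Bézout bound = 2.

deg(f) = 1, deg(g) = 2, so Bézout bound = 2.
Scan x ∈ F_5. For each x, list the y ∈ F_5 with f(x, y) ≡ 0 and those with g(x, y) ≡ 0 (mod 5); the common zeros in that column are the intersection.
  x = 0: f ≡ 0 at y ∈ {0}; g ≡ 0 at y ∈ {4}; common: ∅.
  x = 1: f ≡ 0 at y ∈ {3}; g ≡ 0 at y ∈ {3}; common: {3}.
  x = 2: f ≡ 0 at y ∈ {1}; g ≡ 0 at y ∈ {4}; common: ∅.
  x = 3: f ≡ 0 at y ∈ {4}; g ≡ 0 at y ∈ ∅; common: ∅.
  x = 4: f ≡ 0 at y ∈ {2}; g ≡ 0 at y ∈ {3}; common: ∅.
Collecting: common zeros = {(1, 3)}, so the count is 1.
Comparison with the Bézout bound: 1 ≤ 2 = deg(f)·deg(g), as expected for curves with no common component (the affine F_5-count falls short of the bound because intersections may lie at infinity, over extension fields, or carry multiplicity).
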